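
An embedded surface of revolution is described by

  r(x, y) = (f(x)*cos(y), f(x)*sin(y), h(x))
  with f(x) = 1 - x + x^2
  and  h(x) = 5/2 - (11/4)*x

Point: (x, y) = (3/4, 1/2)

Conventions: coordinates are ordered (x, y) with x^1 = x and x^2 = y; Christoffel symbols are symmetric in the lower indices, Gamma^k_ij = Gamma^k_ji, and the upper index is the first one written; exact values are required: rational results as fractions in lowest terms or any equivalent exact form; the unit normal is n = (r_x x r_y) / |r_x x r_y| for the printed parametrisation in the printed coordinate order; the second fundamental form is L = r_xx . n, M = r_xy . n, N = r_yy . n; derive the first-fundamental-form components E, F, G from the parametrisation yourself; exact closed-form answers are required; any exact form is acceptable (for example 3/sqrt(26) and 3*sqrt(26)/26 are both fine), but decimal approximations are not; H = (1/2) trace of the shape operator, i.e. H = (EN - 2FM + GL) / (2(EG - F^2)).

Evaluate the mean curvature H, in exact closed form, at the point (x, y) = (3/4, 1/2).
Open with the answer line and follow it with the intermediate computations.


Answer: H = -8712*sqrt(5)/40625

f = 13/16, f' = 1/2, f'' = 2, h' = -11/4, h'' = 0
E = 125/16, F = 0, G = 169/256; answer radicand W^2 = 125/16
unnormalised second-form numerators: l = 11/2, m = 0, n = -143/64; L = l/sqrt(125/16), and similarly M = m/sqrt(W^2), N = n/sqrt(W^2)
H = (E*n - 2*F*m + G*l) / (2*(EG - F^2)*sqrt(W^2)); E*n - 2*F*m + G*l = -14157/1024, EG - F^2 = 21125/4096, so H = (-2178/1625)/sqrt(125/16)


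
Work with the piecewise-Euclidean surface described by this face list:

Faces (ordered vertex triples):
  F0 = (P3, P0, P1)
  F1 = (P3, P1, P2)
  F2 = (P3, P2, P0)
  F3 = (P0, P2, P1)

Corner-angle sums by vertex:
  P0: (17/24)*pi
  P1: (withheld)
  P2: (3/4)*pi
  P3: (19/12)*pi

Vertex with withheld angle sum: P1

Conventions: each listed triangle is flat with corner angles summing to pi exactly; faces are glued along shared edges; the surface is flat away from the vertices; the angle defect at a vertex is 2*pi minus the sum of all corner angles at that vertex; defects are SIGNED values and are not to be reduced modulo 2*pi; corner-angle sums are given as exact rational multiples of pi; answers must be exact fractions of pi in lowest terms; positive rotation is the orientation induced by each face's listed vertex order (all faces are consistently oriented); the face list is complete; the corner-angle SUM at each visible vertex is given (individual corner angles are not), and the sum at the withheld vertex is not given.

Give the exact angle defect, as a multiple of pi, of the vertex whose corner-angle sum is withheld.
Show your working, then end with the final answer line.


V = 4, E = 6, F = 4; chi = V - E + F = 2
Gauss-Bonnet: total defect = 2*pi*chi = 4*pi; visible defects sum to (71/24)*pi

Answer: defect(P1) = (25/24)*pi


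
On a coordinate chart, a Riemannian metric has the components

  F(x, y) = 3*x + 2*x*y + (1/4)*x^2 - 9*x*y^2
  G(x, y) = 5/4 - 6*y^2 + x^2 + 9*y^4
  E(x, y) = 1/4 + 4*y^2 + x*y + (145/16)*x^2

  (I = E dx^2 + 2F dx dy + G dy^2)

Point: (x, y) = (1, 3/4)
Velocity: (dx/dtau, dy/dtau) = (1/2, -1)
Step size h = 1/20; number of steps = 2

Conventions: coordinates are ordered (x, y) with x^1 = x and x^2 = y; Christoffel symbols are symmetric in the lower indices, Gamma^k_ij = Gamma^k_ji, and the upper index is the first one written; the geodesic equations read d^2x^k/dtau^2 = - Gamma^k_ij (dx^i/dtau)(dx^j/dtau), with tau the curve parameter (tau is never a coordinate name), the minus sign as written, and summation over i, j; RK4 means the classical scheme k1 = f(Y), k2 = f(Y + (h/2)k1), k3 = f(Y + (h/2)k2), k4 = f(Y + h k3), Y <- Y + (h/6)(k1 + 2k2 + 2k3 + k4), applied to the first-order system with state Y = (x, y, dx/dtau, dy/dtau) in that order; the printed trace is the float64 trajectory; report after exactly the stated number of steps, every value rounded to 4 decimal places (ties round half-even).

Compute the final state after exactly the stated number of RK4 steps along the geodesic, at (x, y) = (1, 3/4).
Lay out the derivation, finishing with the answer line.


f(Y) = (dx/dtau, dy/dtau, -Gamma^x_ij Y'^i Y'^j, -Gamma^y_ij Y'^i Y'^j) with the Gammas evaluated at the stage position; h = 0.050000; intermediate values shown to 6 dp
step 0: x = 1.0000, y = 0.7500, dx/dtau = 0.5000, dy/dtau = -1.0000
step 1:
  k1: at (x, y) = (1.000000, 0.750000), (dx/dtau, dy/dtau) = (0.500000, -1.000000); Gamma_xxx = 0.717312, Gamma_xxy = 0.300380, Gamma_xyy = -0.974132, Gamma_yxx = -1.937903, Gamma_yxy = 0.634990, Gamma_yyy = 1.619205; k1 = (0.500000, -1.000000, 1.095184, -0.499740)
  k2: at (x, y) = (1.012500, 0.725000), (dx/dtau, dy/dtau) = (0.527380, -1.012493); Gamma_xxx = 0.766223, Gamma_xxy = 0.276634, Gamma_xyy = -0.982274, Gamma_yxx = -1.964805, Gamma_yxy = 0.634478, Gamma_yyy = 1.543624; k2 = (0.527380, -1.012493, 1.089290, -0.358384)
  k3: at (x, y) = (1.013184, 0.724688), (dx/dtau, dy/dtau) = (0.527232, -1.008960); Gamma_xxx = 0.766616, Gamma_xxy = 0.276130, Gamma_xyy = -0.982072, Gamma_yxx = -1.963834, Gamma_yxy = 0.634338, Gamma_yyy = 1.541683; k3 = (0.527232, -1.008960, 1.080427, -0.348658)
  k4: at (x, y) = (1.026362, 0.699552), (dx/dtau, dy/dtau) = (0.554021, -1.017433); Gamma_xxx = 0.814761, Gamma_xxy = 0.252446, Gamma_xyy = -0.984072, Gamma_yxx = -1.979332, Gamma_yxy = 0.631334, Gamma_yyy = 1.457220; k4 = (0.554021, -1.017433, 1.053196, -0.189194)
  Y <- Y + (h/6)(k1 + 2k2 + 2k3 + k4): x = 1.0264, y = 0.6995, dx/dtau = 0.5541, dy/dtau = -1.0175
step 2:
  k1: at (x, y) = (1.026360, 0.699497), (dx/dtau, dy/dtau) = (0.554065, -1.017525); Gamma_xxx = 0.814880, Gamma_xxy = 0.252406, Gamma_xyy = -0.984086, Gamma_yxx = -1.979429, Gamma_yxy = 0.631332, Gamma_yyy = 1.457081; k1 = (0.554065, -1.017525, 1.053323, -0.189080)
  k2: at (x, y) = (1.040212, 0.674059), (dx/dtau, dy/dtau) = (0.580398, -1.022252); Gamma_xxx = 0.861604, Gamma_xxy = 0.228899, Gamma_xyy = -0.979536, Gamma_yxx = -1.982737, Gamma_yxy = 0.626183, Gamma_yyy = 1.364314; k2 = (0.580398, -1.022252, 1.004990, -0.014753)
  k3: at (x, y) = (1.040870, 0.673941), (dx/dtau, dy/dtau) = (0.579190, -1.017894); Gamma_xxx = 0.861456, Gamma_xxy = 0.228586, Gamma_xyy = -0.979130, Gamma_yxx = -1.981192, Gamma_yxy = 0.626036, Gamma_yyy = 1.362893; k3 = (0.579190, -1.017894, 0.995028, -0.009328)
  k4: at (x, y) = (1.055320, 0.648602), (dx/dtau, dy/dtau) = (0.603817, -1.017992); Gamma_xxx = 0.904783, Gamma_xxy = 0.205794, Gamma_xyy = -0.967680, Gamma_yxx = -1.971025, Gamma_yxy = 0.619277, Gamma_yyy = 1.264422; k4 = (0.603817, -1.017992, 0.925929, 0.169610)
  Y <- Y + (h/6)(k1 + 2k2 + 2k3 + k4): x = 1.0553, y = 0.6485, dx/dtau = 0.6039, dy/dtau = -1.0181

Answer: x = 1.0553, y = 0.6485, dx/dtau = 0.6039, dy/dtau = -1.0181


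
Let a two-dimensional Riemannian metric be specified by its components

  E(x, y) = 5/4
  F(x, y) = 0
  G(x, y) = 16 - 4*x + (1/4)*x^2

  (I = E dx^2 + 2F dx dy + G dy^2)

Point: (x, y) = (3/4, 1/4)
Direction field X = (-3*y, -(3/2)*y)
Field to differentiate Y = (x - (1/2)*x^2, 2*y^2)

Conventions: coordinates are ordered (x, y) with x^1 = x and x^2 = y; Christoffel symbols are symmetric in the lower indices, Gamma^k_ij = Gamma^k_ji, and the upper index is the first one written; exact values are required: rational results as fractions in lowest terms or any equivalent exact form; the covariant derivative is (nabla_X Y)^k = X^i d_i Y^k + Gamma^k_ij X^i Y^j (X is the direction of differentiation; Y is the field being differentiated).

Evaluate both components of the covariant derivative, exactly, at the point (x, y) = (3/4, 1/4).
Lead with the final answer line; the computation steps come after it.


Answer: (nabla_X Y)^x = -327/1280, (nabla_X Y)^y = -627/1856

E = 5/4, F = 0, G = 841/64 at the point
E_x = 0, E_y = 0, F_x = 0, F_y = 0, G_x = -29/8, G_y = 0
EG - F^2 = 4205/256;  g^inv = (256/4205) * [[841/64, 0], [0, 5/4]]
first-kind symbols [ij,l] = (1/2)(d_i g_jl + d_j g_il - d_l g_ij): [xx,x] = E_x/2 = 0, [xx,y] = F_x - E_y/2 = 0, [xy,x] = E_y/2 = 0, [xy,y] = G_x/2 = -29/16, [yy,x] = F_y - G_x/2 = 29/16, [yy,y] = G_y/2 = 0
Gamma^x_ij = (G*[ij,x] - F*[ij,y])/(EG - F^2), Gamma^y_ij = (E*[ij,y] - F*[ij,x])/(EG - F^2)
Gamma_xxx = 0, Gamma_xxy = 0, Gamma_xyy = 29/20, Gamma_yxx = 0, Gamma_yxy = -4/29, Gamma_yyy = 0
X = (-3/4, -3/8), Y = (15/32, 1/8) at the point


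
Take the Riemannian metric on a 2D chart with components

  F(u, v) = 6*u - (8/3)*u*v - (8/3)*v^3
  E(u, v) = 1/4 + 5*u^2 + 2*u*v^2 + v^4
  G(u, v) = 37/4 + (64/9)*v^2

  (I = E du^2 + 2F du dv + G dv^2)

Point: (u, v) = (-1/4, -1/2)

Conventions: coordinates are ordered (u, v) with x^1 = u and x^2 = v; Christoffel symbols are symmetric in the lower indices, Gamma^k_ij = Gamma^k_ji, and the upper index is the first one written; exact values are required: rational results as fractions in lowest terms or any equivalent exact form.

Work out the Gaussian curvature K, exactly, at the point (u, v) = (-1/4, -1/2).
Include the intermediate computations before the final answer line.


E = 1/2, F = -3/2, G = 397/36, EG - F^2 = 235/72 at the point
E_u = -2, E_v = 0, F_u = 22/3, F_v = -4/3, G_u = 0, G_v = -64/9
E_vv = 2, F_uv = -8/3, G_uu = 0
K follows from Brioschi's formula, (det M1 - det M2)/(EG - F^2)^2.
M1 = [[-E_vv/2 + F_uv - G_uu/2, E_u/2, F_u - E_v/2], [F_v - G_u/2, E, F], [G_v/2, F, G]] = [[-11/3, -1, 22/3], [-4/3, 1/2, -3/2], [-32/9, -3/2, 397/36]]; det M1 = -929/216
M2 = [[0, E_v/2, G_u/2], [E_v/2, E, F], [G_u/2, F, G]] = [[0, 0, 0], [0, 1/2, -3/2], [0, -3/2, 397/36]]; det M2 = 0
det M1 - det M2 = -929/216; K = -929/216 / (235/72)^2 = -22296/55225

Answer: K = -22296/55225


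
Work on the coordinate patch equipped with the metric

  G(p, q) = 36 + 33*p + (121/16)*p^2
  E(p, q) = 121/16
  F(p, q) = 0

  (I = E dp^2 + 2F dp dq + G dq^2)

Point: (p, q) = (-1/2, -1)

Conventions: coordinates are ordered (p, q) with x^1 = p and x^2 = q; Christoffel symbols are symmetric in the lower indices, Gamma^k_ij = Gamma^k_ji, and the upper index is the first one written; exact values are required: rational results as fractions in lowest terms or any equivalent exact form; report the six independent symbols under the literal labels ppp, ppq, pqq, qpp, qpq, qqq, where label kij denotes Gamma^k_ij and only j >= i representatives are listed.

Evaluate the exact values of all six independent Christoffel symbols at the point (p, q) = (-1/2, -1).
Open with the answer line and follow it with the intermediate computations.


Answer: Gamma_ppp = 0, Gamma_ppq = 0, Gamma_pqq = -37/22, Gamma_qpp = 0, Gamma_qpq = 22/37, Gamma_qqq = 0

E = 121/16, F = 0, G = 1369/64 at the point
E_p = 0, E_q = 0, F_p = 0, F_q = 0, G_p = 407/16, G_q = 0
EG - F^2 = 165649/1024;  g^inv = (1024/165649) * [[1369/64, 0], [0, 121/16]]
first-kind symbols [ij,l] = (1/2)(d_i g_jl + d_j g_il - d_l g_ij): [pp,p] = E_p/2 = 0, [pp,q] = F_p - E_q/2 = 0, [pq,p] = E_q/2 = 0, [pq,q] = G_p/2 = 407/32, [qq,p] = F_q - G_p/2 = -407/32, [qq,q] = G_q/2 = 0
Gamma^p_ij = (G*[ij,p] - F*[ij,q])/(EG - F^2), Gamma^q_ij = (E*[ij,q] - F*[ij,p])/(EG - F^2)


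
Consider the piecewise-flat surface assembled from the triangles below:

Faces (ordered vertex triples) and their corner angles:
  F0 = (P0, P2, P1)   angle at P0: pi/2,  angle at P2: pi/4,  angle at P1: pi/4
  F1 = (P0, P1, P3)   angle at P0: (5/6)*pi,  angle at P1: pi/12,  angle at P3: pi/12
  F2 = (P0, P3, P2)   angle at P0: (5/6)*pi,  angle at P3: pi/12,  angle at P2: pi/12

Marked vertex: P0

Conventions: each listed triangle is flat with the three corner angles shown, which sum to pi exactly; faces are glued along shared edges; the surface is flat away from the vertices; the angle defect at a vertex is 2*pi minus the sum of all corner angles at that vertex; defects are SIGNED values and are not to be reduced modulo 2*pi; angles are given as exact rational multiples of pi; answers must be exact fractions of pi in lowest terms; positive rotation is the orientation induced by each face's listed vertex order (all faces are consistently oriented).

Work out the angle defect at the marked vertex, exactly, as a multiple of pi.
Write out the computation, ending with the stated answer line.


Sum of corner angles at P0: (13/6)*pi
defect = 2*pi - (13/6)*pi

Answer: defect(P0) = -pi/6


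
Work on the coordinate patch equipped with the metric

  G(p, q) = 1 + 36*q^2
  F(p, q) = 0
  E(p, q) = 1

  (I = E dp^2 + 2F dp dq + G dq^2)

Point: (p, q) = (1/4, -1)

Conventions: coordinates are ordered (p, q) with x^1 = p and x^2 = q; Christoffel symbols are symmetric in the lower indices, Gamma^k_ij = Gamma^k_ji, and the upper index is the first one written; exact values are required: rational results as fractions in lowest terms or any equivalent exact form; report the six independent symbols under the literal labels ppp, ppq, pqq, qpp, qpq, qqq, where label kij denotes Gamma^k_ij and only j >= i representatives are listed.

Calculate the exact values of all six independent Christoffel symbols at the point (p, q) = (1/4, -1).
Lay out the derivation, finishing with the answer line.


E = 1, F = 0, G = 37 at the point
E_p = 0, E_q = 0, F_p = 0, F_q = 0, G_p = 0, G_q = -72
EG - F^2 = 37;  g^inv = (1/37) * [[37, 0], [0, 1]]
first-kind symbols [ij,l] = (1/2)(d_i g_jl + d_j g_il - d_l g_ij): [pp,p] = E_p/2 = 0, [pp,q] = F_p - E_q/2 = 0, [pq,p] = E_q/2 = 0, [pq,q] = G_p/2 = 0, [qq,p] = F_q - G_p/2 = 0, [qq,q] = G_q/2 = -36
Gamma^p_ij = (G*[ij,p] - F*[ij,q])/(EG - F^2), Gamma^q_ij = (E*[ij,q] - F*[ij,p])/(EG - F^2)

Answer: Gamma_ppp = 0, Gamma_ppq = 0, Gamma_pqq = 0, Gamma_qpp = 0, Gamma_qpq = 0, Gamma_qqq = -36/37


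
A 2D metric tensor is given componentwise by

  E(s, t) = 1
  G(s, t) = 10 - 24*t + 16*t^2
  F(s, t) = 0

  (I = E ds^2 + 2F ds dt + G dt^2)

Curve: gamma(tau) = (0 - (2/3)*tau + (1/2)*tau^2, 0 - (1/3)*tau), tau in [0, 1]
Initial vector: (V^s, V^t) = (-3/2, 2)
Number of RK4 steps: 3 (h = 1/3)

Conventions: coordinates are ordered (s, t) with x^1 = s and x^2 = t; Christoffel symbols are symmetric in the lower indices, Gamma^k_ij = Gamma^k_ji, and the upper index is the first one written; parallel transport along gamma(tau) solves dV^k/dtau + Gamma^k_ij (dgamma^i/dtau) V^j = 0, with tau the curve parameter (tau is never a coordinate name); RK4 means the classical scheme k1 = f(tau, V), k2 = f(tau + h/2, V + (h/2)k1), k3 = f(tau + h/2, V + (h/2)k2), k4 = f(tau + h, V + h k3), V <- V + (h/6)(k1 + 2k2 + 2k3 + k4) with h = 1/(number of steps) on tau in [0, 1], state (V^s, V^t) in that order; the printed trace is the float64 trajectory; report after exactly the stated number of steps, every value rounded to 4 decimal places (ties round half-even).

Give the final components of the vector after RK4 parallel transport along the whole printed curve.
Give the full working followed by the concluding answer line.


gamma'(tau) = (-2/3 + tau, -1/3); f(tau, V)^k = -Gamma^k_ij(gamma(tau)) gamma'^i(tau) V^j; h = 1/3; intermediate values shown to 6 dp
curve data and Christoffel symbols at the stage parameters:
  tau = 0.000000: gamma = (0.000000, 0.000000), gamma' = (-0.666667, -0.333333); Gamma_sss = 0.000000, Gamma_sst = 0.000000, Gamma_stt = 0.000000, Gamma_tss = 0.000000, Gamma_tst = 0.000000, Gamma_ttt = -1.200000
  tau = 0.166667: gamma = (-0.097222, -0.055556), gamma' = (-0.500000, -0.333333); Gamma_sss = 0.000000, Gamma_sst = 0.000000, Gamma_stt = 0.000000, Gamma_tss = 0.000000, Gamma_tst = 0.000000, Gamma_ttt = -1.132321
  tau = 0.333333: gamma = (-0.166667, -0.111111), gamma' = (-0.333333, -0.333333); Gamma_sss = 0.000000, Gamma_sst = 0.000000, Gamma_stt = 0.000000, Gamma_tss = 0.000000, Gamma_tst = 0.000000, Gamma_ttt = -1.071017
  tau = 0.500000: gamma = (-0.208333, -0.166667), gamma' = (-0.166667, -0.333333); Gamma_sss = 0.000000, Gamma_sst = 0.000000, Gamma_stt = 0.000000, Gamma_tss = 0.000000, Gamma_tst = 0.000000, Gamma_ttt = -1.015385
  tau = 0.666667: gamma = (-0.222222, -0.222222), gamma' = (0.000000, -0.333333); Gamma_sss = 0.000000, Gamma_sst = 0.000000, Gamma_stt = 0.000000, Gamma_tss = 0.000000, Gamma_tst = 0.000000, Gamma_ttt = -0.964778
  tau = 0.833333: gamma = (-0.208333, -0.277778), gamma' = (0.166667, -0.333333); Gamma_sss = 0.000000, Gamma_sst = 0.000000, Gamma_stt = 0.000000, Gamma_tss = 0.000000, Gamma_tst = 0.000000, Gamma_ttt = -0.918621
  tau = 1.000000: gamma = (-0.166667, -0.333333), gamma' = (0.333333, -0.333333); Gamma_sss = 0.000000, Gamma_sst = 0.000000, Gamma_stt = 0.000000, Gamma_tss = 0.000000, Gamma_tst = 0.000000, Gamma_ttt = -0.876404
step 0: V^s = -1.5000, V^t = 2.0000
step 1: k1 = (0.000000, -0.800000), k2 = (0.000000, -0.704555), k3 = (0.000000, -0.710559), k4 = (0.000000, -0.629454); V <- V + (h/6)(k1 + 2k2 + 2k3 + k4): V^s = -1.5000, V^t = 1.7634
step 2: k1 = (0.000000, -0.629526), k2 = (0.000000, -0.561315), k3 = (0.000000, -0.565163), k4 = (0.000000, -0.506497); V <- V + (h/6)(k1 + 2k2 + 2k3 + k4): V^s = -1.5000, V^t = 1.5751
step 3: k1 = (0.000000, -0.506532), k2 = (0.000000, -0.456448), k3 = (0.000000, -0.459004), k4 = (0.000000, -0.415437); V <- V + (h/6)(k1 + 2k2 + 2k3 + k4): V^s = -1.5000, V^t = 1.4221

Answer: V^s = -1.5000, V^t = 1.4221


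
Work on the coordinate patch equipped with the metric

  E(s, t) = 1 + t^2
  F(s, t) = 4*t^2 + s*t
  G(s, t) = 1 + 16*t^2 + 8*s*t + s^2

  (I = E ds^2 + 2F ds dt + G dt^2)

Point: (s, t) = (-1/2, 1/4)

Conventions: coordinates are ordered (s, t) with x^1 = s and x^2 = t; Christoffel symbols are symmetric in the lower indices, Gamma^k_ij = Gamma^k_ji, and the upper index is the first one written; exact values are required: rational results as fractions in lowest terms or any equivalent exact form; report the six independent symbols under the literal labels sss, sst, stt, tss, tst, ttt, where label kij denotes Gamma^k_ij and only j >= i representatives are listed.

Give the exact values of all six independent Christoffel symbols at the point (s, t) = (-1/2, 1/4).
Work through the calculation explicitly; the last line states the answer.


E = 17/16, F = 1/8, G = 5/4 at the point
E_s = 0, E_t = 1/2, F_s = 1/4, F_t = 3/2, G_s = 1, G_t = 4
EG - F^2 = 21/16;  g^inv = (16/21) * [[5/4, -1/8], [-1/8, 17/16]]
first-kind symbols [ij,l] = (1/2)(d_i g_jl + d_j g_il - d_l g_ij): [ss,s] = E_s/2 = 0, [ss,t] = F_s - E_t/2 = 0, [st,s] = E_t/2 = 1/4, [st,t] = G_s/2 = 1/2, [tt,s] = F_t - G_s/2 = 1, [tt,t] = G_t/2 = 2
Gamma^s_ij = (G*[ij,s] - F*[ij,t])/(EG - F^2), Gamma^t_ij = (E*[ij,t] - F*[ij,s])/(EG - F^2)

Answer: Gamma_sss = 0, Gamma_sst = 4/21, Gamma_stt = 16/21, Gamma_tss = 0, Gamma_tst = 8/21, Gamma_ttt = 32/21


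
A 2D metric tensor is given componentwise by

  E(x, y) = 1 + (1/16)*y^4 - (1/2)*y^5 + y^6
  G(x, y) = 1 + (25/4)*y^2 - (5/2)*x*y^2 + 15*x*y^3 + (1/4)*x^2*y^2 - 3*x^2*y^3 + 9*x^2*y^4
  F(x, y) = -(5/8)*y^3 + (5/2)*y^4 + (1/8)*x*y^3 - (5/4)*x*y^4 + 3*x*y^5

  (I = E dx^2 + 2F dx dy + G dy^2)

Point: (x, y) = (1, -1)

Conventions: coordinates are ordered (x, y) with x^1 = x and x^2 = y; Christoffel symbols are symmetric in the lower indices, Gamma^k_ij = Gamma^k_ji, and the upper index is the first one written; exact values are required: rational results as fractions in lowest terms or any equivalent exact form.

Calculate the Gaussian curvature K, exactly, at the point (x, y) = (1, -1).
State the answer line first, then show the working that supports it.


Answer: K = -3136/3249

E = 41/16, F = -5/4, G = 2, EG - F^2 = 57/16 at the point
E_x = 0, E_y = -35/4, F_x = -35/8, F_y = 17/2, G_x = 7, G_y = -8
E_yy = 163/4, F_xy = 163/8, G_xx = 49/2
Apply the Brioschi formula K = (det M1 - det M2)/(EG - F^2)^2 over the derivative matrices of E, F, G.
M1 = [[-E_yy/2 + F_xy - G_xx/2, E_x/2, F_x - E_y/2], [F_y - G_x/2, E, F], [G_y/2, F, G]] = [[-49/4, 0, 0], [5, 41/16, -5/4], [-4, -5/4, 2]]; det M1 = -2793/64
M2 = [[0, E_y/2, G_x/2], [E_y/2, E, F], [G_x/2, F, G]] = [[0, -35/8, 7/2], [-35/8, 41/16, -5/4], [7/2, -5/4, 2]]; det M2 = -2009/64
det M1 - det M2 = -49/4; K = -49/4 / (57/16)^2 = -3136/3249


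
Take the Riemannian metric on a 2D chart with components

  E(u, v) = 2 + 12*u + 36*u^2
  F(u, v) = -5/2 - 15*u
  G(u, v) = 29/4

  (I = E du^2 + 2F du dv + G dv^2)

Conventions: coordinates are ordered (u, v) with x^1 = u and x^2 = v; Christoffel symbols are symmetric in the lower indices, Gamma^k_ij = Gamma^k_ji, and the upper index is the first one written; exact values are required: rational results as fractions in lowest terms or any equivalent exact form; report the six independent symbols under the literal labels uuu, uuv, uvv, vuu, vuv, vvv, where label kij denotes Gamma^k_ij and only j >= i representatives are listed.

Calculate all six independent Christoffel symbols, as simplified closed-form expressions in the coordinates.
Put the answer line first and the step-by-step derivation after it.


Answer: Gamma_uuu = (48*u + 8)/(48*u^2 + 16*u + 11), Gamma_uuv = 0, Gamma_uvv = 0, Gamma_vuu = -20/(48*u^2 + 16*u + 11), Gamma_vuv = 0, Gamma_vvv = 0

E = 2 + 12*u + 36*u^2; F = -5/2 - 15*u; G = 29/4
Gamma^k_ij = (1/2) g^{kl} (d_i g_jl + d_j g_il - d_l g_ij), with g^inv = (1/(EG-F^2)) [[G, -F], [-F, E]]
first partials: E_u = 12 + 72*u, E_v = 0, F_u = -15, F_v = 0, G_u = 0, G_v = 0
D = EG - F^2 = 33/4 + 12*u + 36*u^2
expanded: Gamma^u_uu = (G E_u - 2F F_u + F E_v)/(2D), Gamma^u_uv = (G E_v - F G_u)/(2D), Gamma^u_vv = (2G F_v - G G_u - F G_v)/(2D), Gamma^v_uu = (2E F_u - E E_v - F E_u)/(2D), Gamma^v_uv = (E G_u - F E_v)/(2D), Gamma^v_vv = (E G_v - 2F F_v + F G_u)/(2D); substitute and cancel common factors


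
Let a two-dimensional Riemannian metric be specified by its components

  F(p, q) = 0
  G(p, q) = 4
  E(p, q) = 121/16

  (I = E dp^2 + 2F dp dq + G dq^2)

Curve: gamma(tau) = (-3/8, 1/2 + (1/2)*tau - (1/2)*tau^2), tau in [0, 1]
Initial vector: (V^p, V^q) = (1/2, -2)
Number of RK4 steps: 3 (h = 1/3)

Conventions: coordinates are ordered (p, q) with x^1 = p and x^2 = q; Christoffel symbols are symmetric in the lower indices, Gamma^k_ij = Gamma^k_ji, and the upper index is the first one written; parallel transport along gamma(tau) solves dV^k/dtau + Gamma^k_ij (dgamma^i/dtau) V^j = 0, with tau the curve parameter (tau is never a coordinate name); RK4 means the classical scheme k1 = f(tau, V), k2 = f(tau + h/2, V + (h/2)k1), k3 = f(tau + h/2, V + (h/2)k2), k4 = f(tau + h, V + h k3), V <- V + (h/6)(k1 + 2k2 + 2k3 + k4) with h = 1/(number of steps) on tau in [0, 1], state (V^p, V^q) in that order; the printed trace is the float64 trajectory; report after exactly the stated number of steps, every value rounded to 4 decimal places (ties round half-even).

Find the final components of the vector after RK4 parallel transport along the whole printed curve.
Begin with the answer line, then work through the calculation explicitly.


Answer: V^p = 0.5000, V^q = -2.0000

gamma'(tau) = (0, 1/2 - tau); f(tau, V)^k = -Gamma^k_ij(gamma(tau)) gamma'^i(tau) V^j; h = 1/3; intermediate values shown to 6 dp
curve data and Christoffel symbols at the stage parameters:
  tau = 0.000000: gamma = (-0.375000, 0.500000), gamma' = (0.000000, 0.500000); Gamma_ppp = 0.000000, Gamma_ppq = 0.000000, Gamma_pqq = 0.000000, Gamma_qpp = 0.000000, Gamma_qpq = 0.000000, Gamma_qqq = 0.000000
  tau = 0.166667: gamma = (-0.375000, 0.569444), gamma' = (0.000000, 0.333333); Gamma_ppp = 0.000000, Gamma_ppq = 0.000000, Gamma_pqq = 0.000000, Gamma_qpp = 0.000000, Gamma_qpq = 0.000000, Gamma_qqq = 0.000000
  tau = 0.333333: gamma = (-0.375000, 0.611111), gamma' = (0.000000, 0.166667); Gamma_ppp = 0.000000, Gamma_ppq = 0.000000, Gamma_pqq = 0.000000, Gamma_qpp = 0.000000, Gamma_qpq = 0.000000, Gamma_qqq = 0.000000
  tau = 0.500000: gamma = (-0.375000, 0.625000), gamma' = (0.000000, 0.000000); Gamma_ppp = 0.000000, Gamma_ppq = 0.000000, Gamma_pqq = 0.000000, Gamma_qpp = 0.000000, Gamma_qpq = 0.000000, Gamma_qqq = 0.000000
  tau = 0.666667: gamma = (-0.375000, 0.611111), gamma' = (0.000000, -0.166667); Gamma_ppp = 0.000000, Gamma_ppq = 0.000000, Gamma_pqq = 0.000000, Gamma_qpp = 0.000000, Gamma_qpq = 0.000000, Gamma_qqq = 0.000000
  tau = 0.833333: gamma = (-0.375000, 0.569444), gamma' = (0.000000, -0.333333); Gamma_ppp = 0.000000, Gamma_ppq = 0.000000, Gamma_pqq = 0.000000, Gamma_qpp = 0.000000, Gamma_qpq = 0.000000, Gamma_qqq = 0.000000
  tau = 1.000000: gamma = (-0.375000, 0.500000), gamma' = (0.000000, -0.500000); Gamma_ppp = 0.000000, Gamma_ppq = 0.000000, Gamma_pqq = 0.000000, Gamma_qpp = 0.000000, Gamma_qpq = 0.000000, Gamma_qqq = 0.000000
step 0: V^p = 0.5000, V^q = -2.0000
step 1: k1 = (0.000000, 0.000000), k2 = (0.000000, 0.000000), k3 = (0.000000, 0.000000), k4 = (0.000000, 0.000000); V <- V + (h/6)(k1 + 2k2 + 2k3 + k4): V^p = 0.5000, V^q = -2.0000
step 2: k1 = (0.000000, 0.000000), k2 = (0.000000, 0.000000), k3 = (0.000000, 0.000000), k4 = (0.000000, 0.000000); V <- V + (h/6)(k1 + 2k2 + 2k3 + k4): V^p = 0.5000, V^q = -2.0000
step 3: k1 = (0.000000, 0.000000), k2 = (0.000000, 0.000000), k3 = (0.000000, 0.000000), k4 = (0.000000, 0.000000); V <- V + (h/6)(k1 + 2k2 + 2k3 + k4): V^p = 0.5000, V^q = -2.0000


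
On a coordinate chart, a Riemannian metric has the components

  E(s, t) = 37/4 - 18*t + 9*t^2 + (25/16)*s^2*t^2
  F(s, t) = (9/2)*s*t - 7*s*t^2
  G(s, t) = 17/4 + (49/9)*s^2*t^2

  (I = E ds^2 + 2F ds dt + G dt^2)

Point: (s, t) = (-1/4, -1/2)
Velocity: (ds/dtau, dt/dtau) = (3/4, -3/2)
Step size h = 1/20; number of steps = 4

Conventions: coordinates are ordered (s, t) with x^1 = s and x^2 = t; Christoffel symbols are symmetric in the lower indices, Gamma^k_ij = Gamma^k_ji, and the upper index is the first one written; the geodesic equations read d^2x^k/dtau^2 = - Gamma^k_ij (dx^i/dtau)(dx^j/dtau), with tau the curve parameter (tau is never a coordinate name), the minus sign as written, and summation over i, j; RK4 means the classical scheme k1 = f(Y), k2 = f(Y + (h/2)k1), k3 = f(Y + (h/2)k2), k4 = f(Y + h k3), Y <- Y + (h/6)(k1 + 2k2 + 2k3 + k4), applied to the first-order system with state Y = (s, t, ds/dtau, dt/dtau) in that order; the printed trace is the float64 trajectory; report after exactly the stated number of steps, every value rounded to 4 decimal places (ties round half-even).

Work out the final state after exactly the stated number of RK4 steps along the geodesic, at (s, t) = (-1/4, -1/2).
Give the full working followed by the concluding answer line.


f(Y) = (ds/dtau, dt/dtau, -Gamma^s_ij Y'^i Y'^j, -Gamma^t_ij Y'^i Y'^j) with the Gammas evaluated at the stage position; h = 0.050000; intermediate values shown to 6 dp
step 0: s = -0.2500, t = -0.5000, ds/dtau = 0.7500, dt/dtau = -1.5000
step 1:
  k1: at (s, t) = (-0.250000, -0.500000), (ds/dtau, dt/dtau) = (0.750000, -1.500000); Gamma_sss = -0.113353, Gamma_sst = -0.663768, Gamma_stt = -0.122968, Gamma_tss = 2.228841, Gamma_tst = 0.074622, Gamma_ttt = -0.010881; k1 = (0.750000, -1.500000, -1.153040, -1.061341)
  k2: at (s, t) = (-0.231250, -0.537500), (ds/dtau, dt/dtau) = (0.721174, -1.526534); Gamma_sss = -0.109903, Gamma_sst = -0.647529, Gamma_stt = -0.111704, Gamma_tss = 2.204415, Gamma_tst = 0.069512, Gamma_ttt = -0.009638; k2 = (0.721174, -1.526534, -1.108261, -0.970987)
  k3: at (s, t) = (-0.231971, -0.538163), (ds/dtau, dt/dtau) = (0.722293, -1.524275); Gamma_sss = -0.110326, Gamma_sst = -0.647291, Gamma_stt = -0.112010, Gamma_tss = 2.203885, Gamma_tst = 0.069729, Gamma_ttt = -0.009704; k3 = (0.722293, -1.524275, -1.107497, -0.973699)
  k4: at (s, t) = (-0.213885, -0.576214), (ds/dtau, dt/dtau) = (0.694625, -1.548685); Gamma_sss = -0.105942, Gamma_sst = -0.631555, Gamma_stt = -0.101277, Gamma_tss = 2.174492, Gamma_tst = 0.064064, Gamma_ttt = -0.008540; k4 = (0.694625, -1.548685, -1.064776, -0.890883)
  Y <- Y + (h/6)(k1 + 2k2 + 2k3 + k4): s = -0.2139, t = -0.5763, ds/dtau = 0.6946, dt/dtau = -1.5487
step 2:
  k1: at (s, t) = (-0.213904, -0.576253), (ds/dtau, dt/dtau) = (0.694589, -1.548680); Gamma_sss = -0.105955, Gamma_sst = -0.631541, Gamma_stt = -0.101283, Gamma_tss = 2.174458, Gamma_tst = 0.064069, Gamma_ttt = -0.008542; k1 = (0.694589, -1.548680, -1.064655, -0.890750)
  k2: at (s, t) = (-0.196539, -0.614970), (ds/dtau, dt/dtau) = (0.667973, -1.570949); Gamma_sss = -0.100789, Gamma_sst = -0.616255, Gamma_stt = -0.091128, Gamma_tss = 2.139820, Gamma_tst = 0.058006, Gamma_ttt = -0.007473; k2 = (0.667973, -1.570949, -1.023473, -0.814582)
  k3: at (s, t) = (-0.197204, -0.615526), (ds/dtau, dt/dtau) = (0.669002, -1.569045); Gamma_sss = -0.101172, Gamma_sst = -0.616073, Gamma_stt = -0.091404, Gamma_tss = 2.139231, Gamma_tst = 0.058183, Gamma_ttt = -0.007527; k3 = (0.669002, -1.569045, -1.023069, -0.816762)
  k4: at (s, t) = (-0.180454, -0.654705), (ds/dtau, dt/dtau) = (0.643435, -1.589518); Gamma_sss = -0.095268, Gamma_sst = -0.601313, Gamma_stt = -0.081797, Gamma_tss = 2.099228, Gamma_tst = 0.051812, Gamma_ttt = -0.006541; k4 = (0.643435, -1.589518, -0.983881, -0.746590)
  Y <- Y + (h/6)(k1 + 2k2 + 2k3 + k4): s = -0.1805, t = -0.6547, ds/dtau = 0.6434, dt/dtau = -1.5895
step 3:
  k1: at (s, t) = (-0.180471, -0.654737), (ds/dtau, dt/dtau) = (0.643409, -1.589514); Gamma_sss = -0.095279, Gamma_sst = -0.601302, Gamma_stt = -0.081803, Gamma_tss = 2.099191, Gamma_tst = 0.051816, Gamma_ttt = -0.006543; k1 = (0.643409, -1.589514, -0.983788, -0.746497)
  k2: at (s, t) = (-0.164385, -0.694475), (ds/dtau, dt/dtau) = (0.618814, -1.608176); Gamma_sss = -0.088792, Gamma_sst = -0.587019, Gamma_stt = -0.072777, Gamma_tss = 2.053546, Gamma_tst = 0.045291, Gamma_ttt = -0.005646; k2 = (0.618814, -1.608176, -0.946140, -0.681620)
  k3: at (s, t) = (-0.165000, -0.694942), (ds/dtau, dt/dtau) = (0.619755, -1.606554); Gamma_sss = -0.089143, Gamma_sst = -0.586880, Gamma_stt = -0.073025, Gamma_tss = 2.052930, Gamma_tst = 0.045433, Gamma_ttt = -0.005691; k3 = (0.619755, -1.606554, -0.945959, -0.683362)
  k4: at (s, t) = (-0.149483, -0.735065), (ds/dtau, dt/dtau) = (0.596111, -1.623682); Gamma_sss = -0.082138, Gamma_sst = -0.573127, Gamma_stt = -0.064543, Gamma_tss = 2.001575, Gamma_tst = 0.038854, Gamma_ttt = -0.004871; k4 = (0.596111, -1.623682, -0.910107, -0.623203)
  Y <- Y + (h/6)(k1 + 2k2 + 2k3 + k4): s = -0.1495, t = -0.7351, ds/dtau = 0.5961, dt/dtau = -1.6237
step 4:
  k1: at (s, t) = (-0.149498, -0.735093), (ds/dtau, dt/dtau) = (0.596091, -1.623677); Gamma_sss = -0.082148, Gamma_sst = -0.573118, Gamma_stt = -0.064549, Gamma_tss = 2.001536, Gamma_tst = 0.038856, Gamma_ttt = -0.004872; k1 = (0.596091, -1.623677, -0.910036, -0.623138)
  k2: at (s, t) = (-0.134596, -0.775685), (ds/dtau, dt/dtau) = (0.573340, -1.639256); Gamma_sss = -0.074783, Gamma_sst = -0.559851, Gamma_stt = -0.056630, Gamma_tss = 1.944207, Gamma_tst = 0.032369, Gamma_ttt = -0.004130; k2 = (0.573340, -1.639256, -0.875597, -0.567156)
  k3: at (s, t) = (-0.135165, -0.776074), (ds/dtau, dt/dtau) = (0.574201, -1.637856); Gamma_sss = -0.075103, Gamma_sst = -0.559744, Gamma_stt = -0.056853, Gamma_tss = 1.943591, Gamma_tst = 0.032477, Gamma_ttt = -0.004167; k3 = (0.574201, -1.637856, -0.875558, -0.568551)
  k4: at (s, t) = (-0.120788, -0.816986), (ds/dtau, dt/dtau) = (0.552313, -1.652105); Gamma_sss = -0.067452, Gamma_sst = -0.546995, Gamma_stt = -0.049457, Gamma_tss = 1.880266, Gamma_tst = 0.026182, Gamma_ttt = -0.003491; k4 = (0.552313, -1.652105, -0.842676, -0.516266)
  Y <- Y + (h/6)(k1 + 2k2 + 2k3 + k4): s = -0.1208, t = -0.8170, ds/dtau = 0.5523, dt/dtau = -1.6521

Answer: s = -0.1208, t = -0.8170, ds/dtau = 0.5523, dt/dtau = -1.6521


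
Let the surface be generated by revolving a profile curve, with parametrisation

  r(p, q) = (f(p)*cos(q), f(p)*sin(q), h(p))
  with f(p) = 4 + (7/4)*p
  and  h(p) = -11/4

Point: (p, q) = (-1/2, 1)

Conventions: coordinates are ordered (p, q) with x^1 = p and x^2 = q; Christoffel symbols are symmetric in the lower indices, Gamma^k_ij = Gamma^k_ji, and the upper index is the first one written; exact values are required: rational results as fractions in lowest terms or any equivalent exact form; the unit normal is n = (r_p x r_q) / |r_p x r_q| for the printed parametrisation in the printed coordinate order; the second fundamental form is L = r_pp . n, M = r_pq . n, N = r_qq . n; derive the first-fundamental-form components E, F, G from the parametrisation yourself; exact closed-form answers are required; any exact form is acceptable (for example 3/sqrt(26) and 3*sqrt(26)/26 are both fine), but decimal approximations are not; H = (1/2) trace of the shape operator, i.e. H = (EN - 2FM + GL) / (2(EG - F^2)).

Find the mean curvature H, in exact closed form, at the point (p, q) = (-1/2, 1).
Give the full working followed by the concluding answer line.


f = 25/8, f' = 7/4, f'' = 0, h' = 0, h'' = 0
E = 49/16, F = 0, G = 625/64; answer radicand W^2 = 49/16
unnormalised second-form numerators: l = 0, m = 0, n = 0; L = l/sqrt(49/16), and similarly M = m/sqrt(W^2), N = n/sqrt(W^2)
H = (E*n - 2*F*m + G*l) / (2*(EG - F^2)*sqrt(W^2)); E*n - 2*F*m + G*l = 0, EG - F^2 = 30625/1024, so H = (0)/sqrt(49/16)

Answer: H = 0


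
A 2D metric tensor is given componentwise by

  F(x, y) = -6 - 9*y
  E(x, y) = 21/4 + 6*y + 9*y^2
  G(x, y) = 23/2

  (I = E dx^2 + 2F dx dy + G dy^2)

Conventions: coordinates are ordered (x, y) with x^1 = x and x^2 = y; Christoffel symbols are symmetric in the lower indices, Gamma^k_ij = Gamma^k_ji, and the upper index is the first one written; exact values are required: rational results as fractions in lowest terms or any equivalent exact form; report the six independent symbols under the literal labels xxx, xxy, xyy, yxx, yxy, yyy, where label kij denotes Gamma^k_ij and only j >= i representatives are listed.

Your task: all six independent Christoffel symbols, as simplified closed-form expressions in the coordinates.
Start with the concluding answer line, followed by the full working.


Answer: Gamma_xxx = (-216*y^2 - 216*y - 48)/(60*y^2 - 104*y + 65), Gamma_xxy = (276*y + 92)/(60*y^2 - 104*y + 65), Gamma_xyy = -276/(60*y^2 - 104*y + 65), Gamma_yxx = (-216*y^3 - 216*y^2 - 174*y - 42)/(60*y^2 - 104*y + 65), Gamma_yxy = (216*y^2 + 216*y + 48)/(60*y^2 - 104*y + 65), Gamma_yyy = (-216*y - 144)/(60*y^2 - 104*y + 65)

E = 21/4 + 6*y + 9*y^2; F = -6 - 9*y; G = 23/2
Gamma^k_ij = (1/2) g^{kl} (d_i g_jl + d_j g_il - d_l g_ij), with g^inv = (1/(EG-F^2)) [[G, -F], [-F, E]]
first partials: E_x = 0, E_y = 6 + 18*y, F_x = 0, F_y = -9, G_x = 0, G_y = 0
D = EG - F^2 = 195/8 - 39*y + (45/2)*y^2
expanded: Gamma^x_xx = (G E_x - 2F F_x + F E_y)/(2D), Gamma^x_xy = (G E_y - F G_x)/(2D), Gamma^x_yy = (2G F_y - G G_x - F G_y)/(2D), Gamma^y_xx = (2E F_x - E E_y - F E_x)/(2D), Gamma^y_xy = (E G_x - F E_y)/(2D), Gamma^y_yy = (E G_y - 2F F_y + F G_x)/(2D); substitute and cancel common factors


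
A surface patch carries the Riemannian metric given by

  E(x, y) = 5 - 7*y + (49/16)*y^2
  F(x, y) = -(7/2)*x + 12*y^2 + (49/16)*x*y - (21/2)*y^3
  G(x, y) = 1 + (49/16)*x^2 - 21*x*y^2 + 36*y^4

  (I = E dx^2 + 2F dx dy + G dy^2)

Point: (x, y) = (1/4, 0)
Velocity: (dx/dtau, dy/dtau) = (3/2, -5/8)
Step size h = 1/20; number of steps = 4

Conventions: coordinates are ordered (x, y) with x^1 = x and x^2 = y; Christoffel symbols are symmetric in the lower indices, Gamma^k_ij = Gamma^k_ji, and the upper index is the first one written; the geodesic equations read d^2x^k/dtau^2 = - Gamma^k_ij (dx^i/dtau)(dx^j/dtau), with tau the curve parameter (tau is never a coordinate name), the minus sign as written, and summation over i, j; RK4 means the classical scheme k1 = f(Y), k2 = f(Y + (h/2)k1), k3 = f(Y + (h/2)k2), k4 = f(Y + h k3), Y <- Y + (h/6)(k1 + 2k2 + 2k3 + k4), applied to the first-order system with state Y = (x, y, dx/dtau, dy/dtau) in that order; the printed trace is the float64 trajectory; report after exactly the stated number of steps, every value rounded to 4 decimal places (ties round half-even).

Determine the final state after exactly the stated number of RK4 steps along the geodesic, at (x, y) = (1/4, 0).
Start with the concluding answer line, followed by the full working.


Answer: x = 0.5290, y = -0.1191, dx/dtau = 1.3080, dy/dtau = -0.5667

f(Y) = (dx/dtau, dy/dtau, -Gamma^x_ij Y'^i Y'^j, -Gamma^y_ij Y'^i Y'^j) with the Gammas evaluated at the stage position; h = 0.050000; intermediate values shown to 6 dp
step 0: x = 0.2500, y = 0.0000, dx/dtau = 1.5000, dy/dtau = -0.6250
step 1:
  k1: at (x, y) = (0.250000, 0.000000), (dx/dtau, dy/dtau) = (1.500000, -0.625000); Gamma_xxx = 0.000000, Gamma_xxy = -0.674191, Gamma_xyy = 0.000000, Gamma_yxx = 0.000000, Gamma_yxy = 0.147479, Gamma_yyy = 0.000000; k1 = (1.500000, -0.625000, -1.264108, 0.276524)
  k2: at (x, y) = (0.287500, -0.015625), (dx/dtau, dy/dtau) = (1.468397, -0.618087); Gamma_xxx = 0.000000, Gamma_xxy = -0.661692, Gamma_xyy = -0.070896, Gamma_yxx = 0.000000, Gamma_yxy = 0.163734, Gamma_yyy = 0.017543; k2 = (1.468397, -0.618087, -1.174016, 0.290507)
  k3: at (x, y) = (0.286710, -0.015452), (dx/dtau, dy/dtau) = (1.470650, -0.617737); Gamma_xxx = 0.000000, Gamma_xxy = -0.661912, Gamma_xyy = -0.070135, Gamma_yxx = 0.000000, Gamma_yxy = 0.163372, Gamma_yyy = 0.017310; k3 = (1.470650, -0.617737, -1.175898, 0.290232)
  k4: at (x, y) = (0.323532, -0.030887), (dx/dtau, dy/dtau) = (1.441205, -0.610488); Gamma_xxx = 0.000000, Gamma_xxy = -0.649636, Gamma_xyy = -0.137590, Gamma_yxx = 0.000000, Gamma_yxy = 0.177256, Gamma_yyy = 0.037542; k4 = (1.441205, -0.610488, -1.091870, 0.297922)
  Y <- Y + (h/6)(k1 + 2k2 + 2k3 + k4): x = 0.3235, y = -0.0309, dx/dtau = 1.4412, dy/dtau = -0.6105
step 2:
  k1: at (x, y) = (0.323494, -0.030893), (dx/dtau, dy/dtau) = (1.441202, -0.610534); Gamma_xxx = 0.000000, Gamma_xxy = -0.649643, Gamma_xyy = -0.137618, Gamma_yxx = 0.000000, Gamma_yxy = 0.177235, Gamma_yyy = 0.037545; k1 = (1.441202, -0.610534, -1.091948, 0.297905)
  k2: at (x, y) = (0.359524, -0.046156), (dx/dtau, dy/dtau) = (1.413903, -0.603086); Gamma_xxx = 0.000000, Gamma_xxy = -0.637766, Gamma_xyy = -0.201852, Gamma_yxx = 0.000000, Gamma_yxy = 0.188925, Gamma_yyy = 0.059794; k2 = (1.413903, -0.603086, -1.014236, 0.300446)
  k3: at (x, y) = (0.358842, -0.045970), (dx/dtau, dy/dtau) = (1.415846, -0.603023); Gamma_xxx = 0.000000, Gamma_xxy = -0.637967, Gamma_xyy = -0.201102, Gamma_yxx = 0.000000, Gamma_yxy = 0.188679, Gamma_yyy = 0.059476; k3 = (1.415846, -0.603023, -1.016249, 0.300556)
  k4: at (x, y) = (0.394286, -0.061044), (dx/dtau, dy/dtau) = (1.390389, -0.595506); Gamma_xxx = 0.000000, Gamma_xxy = -0.626556, Gamma_xyy = -0.262268, Gamma_yxx = 0.000000, Gamma_yxy = 0.198552, Gamma_yyy = 0.083111; k4 = (1.390389, -0.595506, -0.944551, 0.299323)
  Y <- Y + (h/6)(k1 + 2k2 + 2k3 + k4): x = 0.3943, y = -0.0610, dx/dtau = 1.3904, dy/dtau = -0.5955
step 3:
  k1: at (x, y) = (0.394253, -0.061045), (dx/dtau, dy/dtau) = (1.390389, -0.595540); Gamma_xxx = 0.000000, Gamma_xxy = -0.626564, Gamma_xyy = -0.262276, Gamma_yxx = 0.000000, Gamma_yxy = 0.198537, Gamma_yyy = 0.083107; k1 = (1.390389, -0.595540, -0.944610, 0.299316)
  k2: at (x, y) = (0.429013, -0.075933), (dx/dtau, dy/dtau) = (1.366774, -0.588057); Gamma_xxx = 0.000000, Gamma_xxy = -0.615718, Gamma_xyy = -0.320596, Gamma_yxx = 0.000000, Gamma_yxy = 0.206745, Gamma_yyy = 0.107649; k2 = (1.366774, -0.588057, -0.878891, 0.295113)
  k3: at (x, y) = (0.428423, -0.075746), (dx/dtau, dy/dtau) = (1.368417, -0.588163); Gamma_xxx = 0.000000, Gamma_xxy = -0.615891, Gamma_xyy = -0.319896, Gamma_yxx = 0.000000, Gamma_yxy = 0.206586, Gamma_yyy = 0.107301; k3 = (1.368417, -0.588163, -0.880738, 0.295422)
  k4: at (x, y) = (0.462674, -0.090453), (dx/dtau, dy/dtau) = (1.346352, -0.580769); Gamma_xxx = 0.000000, Gamma_xxy = -0.605608, Gamma_xyy = -0.375628, Gamma_yxx = 0.000000, Gamma_yxy = 0.213418, Gamma_yyy = 0.132373; k4 = (1.346352, -0.580769, -0.820378, 0.289104)
  Y <- Y + (h/6)(k1 + 2k2 + 2k3 + k4): x = 0.4626, y = -0.0905, dx/dtau = 1.3464, dy/dtau = -0.5808
step 4:
  k1: at (x, y) = (0.462646, -0.090451), (dx/dtau, dy/dtau) = (1.346354, -0.580795); Gamma_xxx = 0.000000, Gamma_xxy = -0.605616, Gamma_xyy = -0.375625, Gamma_yxx = 0.000000, Gamma_yxy = 0.213408, Gamma_yyy = 0.132363; k1 = (1.346354, -0.580795, -0.820422, 0.289102)
  k2: at (x, y) = (0.496305, -0.104971), (dx/dtau, dy/dtau) = (1.325843, -0.573567); Gamma_xxx = 0.000000, Gamma_xxy = -0.595949, Gamma_xyy = -0.428965, Gamma_yxx = 0.000000, Gamma_yxy = 0.218987, Gamma_yyy = 0.157627; k2 = (1.325843, -0.573567, -0.765270, 0.281205)
  k3: at (x, y) = (0.495792, -0.104790), (dx/dtau, dy/dtau) = (1.327222, -0.573764); Gamma_xxx = 0.000000, Gamma_xxy = -0.596091, Gamma_xyy = -0.428329, Gamma_yxx = 0.000000, Gamma_yxy = 0.218888, Gamma_yyy = 0.157285; k3 = (1.327222, -0.573764, -0.766853, 0.281593)
  k4: at (x, y) = (0.529007, -0.119139), (dx/dtau, dy/dtau) = (1.308011, -0.566715); Gamma_xxx = 0.000000, Gamma_xxy = -0.587004, Gamma_xyy = -0.479557, Gamma_yxx = 0.000000, Gamma_yxy = 0.223426, Gamma_yyy = 0.182529; k4 = (1.308011, -0.566715, -0.716240, 0.272615)
  Y <- Y + (h/6)(k1 + 2k2 + 2k3 + k4): x = 0.5290, y = -0.1191, dx/dtau = 1.3080, dy/dtau = -0.5667
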